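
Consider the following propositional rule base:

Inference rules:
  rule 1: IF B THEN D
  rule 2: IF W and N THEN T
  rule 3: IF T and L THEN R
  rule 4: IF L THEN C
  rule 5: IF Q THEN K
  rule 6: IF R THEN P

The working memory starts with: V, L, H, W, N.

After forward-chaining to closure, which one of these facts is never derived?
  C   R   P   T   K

K

Round 1 — rule 2, rule 4, derive T, C.
Round 2 — rule 3, derive R.
Round 3 — rule 6, derive P.
Derived: R (round 2), P (round 3), T (round 1), C (round 1). K never appears in any round.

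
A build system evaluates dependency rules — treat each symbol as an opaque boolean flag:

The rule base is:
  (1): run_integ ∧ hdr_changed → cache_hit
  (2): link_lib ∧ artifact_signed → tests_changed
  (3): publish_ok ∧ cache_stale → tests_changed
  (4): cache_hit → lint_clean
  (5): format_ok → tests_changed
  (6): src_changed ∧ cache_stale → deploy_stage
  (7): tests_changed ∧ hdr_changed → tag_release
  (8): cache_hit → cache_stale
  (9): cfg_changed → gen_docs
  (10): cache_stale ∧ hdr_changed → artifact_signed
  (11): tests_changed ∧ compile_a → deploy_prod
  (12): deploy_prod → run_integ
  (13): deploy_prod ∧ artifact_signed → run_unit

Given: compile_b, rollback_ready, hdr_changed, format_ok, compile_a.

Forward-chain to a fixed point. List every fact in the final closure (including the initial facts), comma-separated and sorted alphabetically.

[1] (5) [format_ok → tests_changed]. ⇒ new: tests_changed.
[2] (7) [tests_changed ∧ hdr_changed → tag_release]; (11) [tests_changed ∧ compile_a → deploy_prod]. ⇒ new: tag_release, deploy_prod.
[3] (12) [deploy_prod → run_integ]. ⇒ new: run_integ.
[4] (1) [run_integ ∧ hdr_changed → cache_hit]. ⇒ new: cache_hit.
[5] (4) [cache_hit → lint_clean]; (8) [cache_hit → cache_stale]. ⇒ new: lint_clean, cache_stale.
[6] (10) [cache_stale ∧ hdr_changed → artifact_signed]. ⇒ new: artifact_signed.
[7] (13) [deploy_prod ∧ artifact_signed → run_unit]. ⇒ new: run_unit.

artifact_signed, cache_hit, cache_stale, compile_a, compile_b, deploy_prod, format_ok, hdr_changed, lint_clean, rollback_ready, run_integ, run_unit, tag_release, tests_changed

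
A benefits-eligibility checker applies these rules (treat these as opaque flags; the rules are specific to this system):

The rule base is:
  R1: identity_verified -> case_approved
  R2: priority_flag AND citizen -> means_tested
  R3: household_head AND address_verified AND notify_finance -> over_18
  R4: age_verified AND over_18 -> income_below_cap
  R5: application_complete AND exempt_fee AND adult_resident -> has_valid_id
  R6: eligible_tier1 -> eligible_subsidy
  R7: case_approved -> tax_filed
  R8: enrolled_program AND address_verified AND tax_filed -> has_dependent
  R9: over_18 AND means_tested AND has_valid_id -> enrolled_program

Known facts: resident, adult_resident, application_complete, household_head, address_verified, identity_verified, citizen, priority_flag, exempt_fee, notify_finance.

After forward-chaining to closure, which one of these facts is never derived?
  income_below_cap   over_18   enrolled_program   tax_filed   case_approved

income_below_cap

Round 1 — R1, R2, R3, R5, derive case_approved, means_tested, over_18, has_valid_id.
Round 2 — R7, R9, derive tax_filed, enrolled_program.
Round 3 — R8, derive has_dependent.
Derived: enrolled_program (round 2), over_18 (round 1), tax_filed (round 2), case_approved (round 1). income_below_cap never appears in any round.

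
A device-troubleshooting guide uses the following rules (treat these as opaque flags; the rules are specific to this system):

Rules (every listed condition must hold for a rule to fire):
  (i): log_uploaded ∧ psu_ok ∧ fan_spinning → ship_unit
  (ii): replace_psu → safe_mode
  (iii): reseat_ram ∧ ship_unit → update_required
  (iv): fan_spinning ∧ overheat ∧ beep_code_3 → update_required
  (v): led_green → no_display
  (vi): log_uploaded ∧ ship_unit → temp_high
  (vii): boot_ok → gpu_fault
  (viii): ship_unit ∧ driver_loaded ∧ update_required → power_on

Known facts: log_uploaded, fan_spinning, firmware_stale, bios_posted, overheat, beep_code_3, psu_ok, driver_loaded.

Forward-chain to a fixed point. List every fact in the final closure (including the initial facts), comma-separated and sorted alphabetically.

Round 1 fires (i), (iv), giving ship_unit, update_required.
Round 2 fires (vi), (viii), giving temp_high, power_on.

beep_code_3, bios_posted, driver_loaded, fan_spinning, firmware_stale, log_uploaded, overheat, power_on, psu_ok, ship_unit, temp_high, update_required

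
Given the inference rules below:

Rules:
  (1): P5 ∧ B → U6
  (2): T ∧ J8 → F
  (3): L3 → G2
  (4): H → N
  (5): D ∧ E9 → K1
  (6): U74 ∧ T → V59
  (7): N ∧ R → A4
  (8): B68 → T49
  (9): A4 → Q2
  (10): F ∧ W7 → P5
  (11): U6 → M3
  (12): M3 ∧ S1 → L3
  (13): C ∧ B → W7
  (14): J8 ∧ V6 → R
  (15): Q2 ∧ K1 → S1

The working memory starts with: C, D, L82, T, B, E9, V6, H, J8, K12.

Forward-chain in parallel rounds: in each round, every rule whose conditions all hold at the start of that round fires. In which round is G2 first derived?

Round 1 — (2), (4), (5), (13), (14), derive F, N, K1, W7, R.
Round 2 — (7), (10), derive A4, P5.
Round 3 — (1), (9), derive U6, Q2.
Round 4 — (11), (15), derive M3, S1.
Round 5 — (12), derive L3.
Round 6 — (3), derive G2.
G2 first appears in round 6.

6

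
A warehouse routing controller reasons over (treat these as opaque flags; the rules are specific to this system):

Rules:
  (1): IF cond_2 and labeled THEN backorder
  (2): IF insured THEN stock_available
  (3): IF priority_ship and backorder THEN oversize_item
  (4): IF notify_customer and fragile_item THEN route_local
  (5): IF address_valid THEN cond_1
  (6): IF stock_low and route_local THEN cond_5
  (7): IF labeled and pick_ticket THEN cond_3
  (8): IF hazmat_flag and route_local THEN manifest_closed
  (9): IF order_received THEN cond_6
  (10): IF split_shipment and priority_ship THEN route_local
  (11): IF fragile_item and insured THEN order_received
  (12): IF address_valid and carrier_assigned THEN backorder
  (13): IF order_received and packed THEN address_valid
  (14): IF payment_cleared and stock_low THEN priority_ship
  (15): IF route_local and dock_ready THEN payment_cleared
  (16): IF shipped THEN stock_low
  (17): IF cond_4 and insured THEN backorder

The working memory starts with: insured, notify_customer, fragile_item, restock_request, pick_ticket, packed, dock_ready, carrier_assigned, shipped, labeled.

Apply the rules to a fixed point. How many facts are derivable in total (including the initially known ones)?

23

[1] (2) [IF insured THEN stock_available]; (4) [IF notify_customer and fragile_item THEN route_local]; (7) [IF labeled and pick_ticket THEN cond_3]; (11) [IF fragile_item and insured THEN order_received]; (16) [IF shipped THEN stock_low]. ⇒ new: stock_available, route_local, cond_3, order_received, stock_low.
[2] (6) [IF stock_low and route_local THEN cond_5]; (9) [IF order_received THEN cond_6]; (13) [IF order_received and packed THEN address_valid]; (15) [IF route_local and dock_ready THEN payment_cleared]. ⇒ new: cond_5, cond_6, address_valid, payment_cleared.
[3] (5) [IF address_valid THEN cond_1]; (12) [IF address_valid and carrier_assigned THEN backorder]; (14) [IF payment_cleared and stock_low THEN priority_ship]. ⇒ new: cond_1, backorder, priority_ship.
[4] (3) [IF priority_ship and backorder THEN oversize_item]. ⇒ new: oversize_item.
Closure: {address_valid, backorder, carrier_assigned, cond_1, cond_3, cond_5, cond_6, dock_ready, fragile_item, insured, labeled, notify_customer, order_received, oversize_item, packed, payment_cleared, pick_ticket, priority_ship, restock_request, route_local, shipped, stock_available, stock_low} — 23 facts.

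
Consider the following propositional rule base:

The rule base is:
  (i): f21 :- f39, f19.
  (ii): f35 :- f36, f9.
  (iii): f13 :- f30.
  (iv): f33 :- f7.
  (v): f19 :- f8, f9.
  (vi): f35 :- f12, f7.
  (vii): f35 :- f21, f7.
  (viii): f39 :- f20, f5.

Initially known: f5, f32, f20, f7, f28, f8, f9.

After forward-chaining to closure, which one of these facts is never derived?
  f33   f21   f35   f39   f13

f13

[1] (iv) [f33 :- f7.]; (v) [f19 :- f8, f9.]; (viii) [f39 :- f20, f5.]. ⇒ new: f33, f19, f39.
[2] (i) [f21 :- f39, f19.]. ⇒ new: f21.
[3] (vii) [f35 :- f21, f7.]. ⇒ new: f35.
Derived: f21 (round 2), f39 (round 1), f35 (round 3), f33 (round 1). f13 never appears in any round.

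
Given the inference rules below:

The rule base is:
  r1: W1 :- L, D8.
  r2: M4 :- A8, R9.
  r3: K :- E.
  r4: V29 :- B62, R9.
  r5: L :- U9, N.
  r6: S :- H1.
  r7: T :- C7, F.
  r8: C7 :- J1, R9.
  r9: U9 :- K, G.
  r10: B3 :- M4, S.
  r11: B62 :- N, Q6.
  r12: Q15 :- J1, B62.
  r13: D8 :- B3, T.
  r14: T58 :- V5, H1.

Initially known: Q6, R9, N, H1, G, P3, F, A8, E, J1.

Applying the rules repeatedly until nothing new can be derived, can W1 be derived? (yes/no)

yes

Round 1: r2 [M4 :- A8, R9.]; r3 [K :- E.]; r6 [S :- H1.]; r8 [C7 :- J1, R9.]; r11 [B62 :- N, Q6.]. Adds M4, K, S, C7, B62.
Round 2: r4 [V29 :- B62, R9.]; r7 [T :- C7, F.]; r9 [U9 :- K, G.]; r10 [B3 :- M4, S.]; r12 [Q15 :- J1, B62.]. Adds V29, T, U9, B3, Q15.
Round 3: r5 [L :- U9, N.]; r13 [D8 :- B3, T.]. Adds L, D8.
Round 4: r1 [W1 :- L, D8.]. Adds W1.
W1 appears in round 4, so it is derivable.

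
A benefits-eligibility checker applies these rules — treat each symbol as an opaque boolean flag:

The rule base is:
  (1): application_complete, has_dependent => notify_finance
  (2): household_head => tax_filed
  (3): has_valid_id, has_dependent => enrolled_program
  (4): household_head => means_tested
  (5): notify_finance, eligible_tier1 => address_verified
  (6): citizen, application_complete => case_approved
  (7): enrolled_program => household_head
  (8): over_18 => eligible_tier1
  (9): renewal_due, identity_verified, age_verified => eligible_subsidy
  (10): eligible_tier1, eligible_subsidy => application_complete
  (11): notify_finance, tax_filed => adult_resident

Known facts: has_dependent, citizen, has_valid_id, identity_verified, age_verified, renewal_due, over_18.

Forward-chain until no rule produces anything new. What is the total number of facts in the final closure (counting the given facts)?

18

Round 1 fires (3), (8), (9), giving enrolled_program, eligible_tier1, eligible_subsidy.
Round 2 fires (7), (10), giving household_head, application_complete.
Round 3 fires (1), (2), (4), (6), giving notify_finance, tax_filed, means_tested, case_approved.
Round 4 fires (5), (11), giving address_verified, adult_resident.
Closure: {address_verified, adult_resident, age_verified, application_complete, case_approved, citizen, eligible_subsidy, eligible_tier1, enrolled_program, has_dependent, has_valid_id, household_head, identity_verified, means_tested, notify_finance, over_18, renewal_due, tax_filed} — 18 facts.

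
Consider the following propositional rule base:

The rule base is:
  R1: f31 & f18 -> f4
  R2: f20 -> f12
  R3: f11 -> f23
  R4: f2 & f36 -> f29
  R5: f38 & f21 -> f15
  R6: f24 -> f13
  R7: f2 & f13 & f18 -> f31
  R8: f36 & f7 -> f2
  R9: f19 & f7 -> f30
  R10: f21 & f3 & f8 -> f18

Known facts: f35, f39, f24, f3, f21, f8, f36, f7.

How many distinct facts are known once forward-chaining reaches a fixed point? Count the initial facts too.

Round 1 — R6, R8, R10, derive f13, f2, f18.
Round 2 — R4, R7, derive f29, f31.
Round 3 — R1, derive f4.
Closure: {f13, f18, f2, f21, f24, f29, f3, f31, f35, f36, f39, f4, f7, f8} — 14 facts.

14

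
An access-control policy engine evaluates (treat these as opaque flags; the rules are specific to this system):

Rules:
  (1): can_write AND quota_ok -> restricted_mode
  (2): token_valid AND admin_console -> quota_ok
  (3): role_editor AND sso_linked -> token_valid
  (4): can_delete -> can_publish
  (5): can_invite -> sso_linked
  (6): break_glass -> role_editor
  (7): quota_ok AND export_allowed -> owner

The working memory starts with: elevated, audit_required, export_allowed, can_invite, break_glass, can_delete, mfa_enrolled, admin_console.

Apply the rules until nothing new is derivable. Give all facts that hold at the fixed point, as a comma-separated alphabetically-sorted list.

admin_console, audit_required, break_glass, can_delete, can_invite, can_publish, elevated, export_allowed, mfa_enrolled, owner, quota_ok, role_editor, sso_linked, token_valid

[1] (4) [can_delete -> can_publish]; (5) [can_invite -> sso_linked]; (6) [break_glass -> role_editor]. ⇒ new: can_publish, sso_linked, role_editor.
[2] (3) [role_editor AND sso_linked -> token_valid]. ⇒ new: token_valid.
[3] (2) [token_valid AND admin_console -> quota_ok]. ⇒ new: quota_ok.
[4] (7) [quota_ok AND export_allowed -> owner]. ⇒ new: owner.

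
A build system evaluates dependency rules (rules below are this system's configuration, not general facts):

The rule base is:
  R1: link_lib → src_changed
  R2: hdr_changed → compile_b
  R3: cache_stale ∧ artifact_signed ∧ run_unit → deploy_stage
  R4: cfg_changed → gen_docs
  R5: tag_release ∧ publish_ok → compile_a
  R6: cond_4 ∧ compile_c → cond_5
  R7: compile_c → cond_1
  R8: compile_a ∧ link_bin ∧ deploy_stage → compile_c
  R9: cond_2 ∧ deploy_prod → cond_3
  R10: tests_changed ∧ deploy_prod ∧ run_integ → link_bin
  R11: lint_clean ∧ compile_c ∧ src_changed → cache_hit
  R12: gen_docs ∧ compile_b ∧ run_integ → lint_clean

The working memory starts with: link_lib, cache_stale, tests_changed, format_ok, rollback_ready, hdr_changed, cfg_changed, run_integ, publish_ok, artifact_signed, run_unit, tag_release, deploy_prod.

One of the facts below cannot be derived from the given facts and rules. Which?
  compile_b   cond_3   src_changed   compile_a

cond_3

Round 1 — R1, R2, R3, R4, R5, R10, derive src_changed, compile_b, deploy_stage, gen_docs, compile_a, link_bin.
Round 2 — R8, R12, derive compile_c, lint_clean.
Round 3 — R7, R11, derive cond_1, cache_hit.
Derived: src_changed (round 1), compile_b (round 1), compile_a (round 1). cond_3 never appears in any round.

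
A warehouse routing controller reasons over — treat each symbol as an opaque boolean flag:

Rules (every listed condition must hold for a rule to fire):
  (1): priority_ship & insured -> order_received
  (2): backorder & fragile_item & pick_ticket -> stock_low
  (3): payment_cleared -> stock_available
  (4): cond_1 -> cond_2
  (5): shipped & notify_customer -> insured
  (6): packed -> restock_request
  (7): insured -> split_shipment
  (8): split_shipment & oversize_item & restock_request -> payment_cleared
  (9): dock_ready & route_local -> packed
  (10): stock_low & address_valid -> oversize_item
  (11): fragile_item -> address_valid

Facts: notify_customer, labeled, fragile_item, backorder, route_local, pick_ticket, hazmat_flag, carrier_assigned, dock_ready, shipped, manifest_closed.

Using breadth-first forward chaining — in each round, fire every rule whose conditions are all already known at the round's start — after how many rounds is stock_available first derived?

4

Round 1: (2) [backorder & fragile_item & pick_ticket -> stock_low]; (5) [shipped & notify_customer -> insured]; (9) [dock_ready & route_local -> packed]; (11) [fragile_item -> address_valid]. Adds stock_low, insured, packed, address_valid.
Round 2: (6) [packed -> restock_request]; (7) [insured -> split_shipment]; (10) [stock_low & address_valid -> oversize_item]. Adds restock_request, split_shipment, oversize_item.
Round 3: (8) [split_shipment & oversize_item & restock_request -> payment_cleared]. Adds payment_cleared.
Round 4: (3) [payment_cleared -> stock_available]. Adds stock_available.
stock_available first appears in round 4.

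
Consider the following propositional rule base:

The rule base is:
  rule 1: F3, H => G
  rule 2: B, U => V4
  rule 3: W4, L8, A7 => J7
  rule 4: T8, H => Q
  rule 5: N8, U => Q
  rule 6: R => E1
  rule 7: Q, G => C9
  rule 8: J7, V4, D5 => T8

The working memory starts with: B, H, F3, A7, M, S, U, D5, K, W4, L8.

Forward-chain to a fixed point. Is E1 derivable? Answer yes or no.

no

Round 1 — rule 1, rule 2, rule 3, derive G, V4, J7.
Round 2 — rule 8, derive T8.
Round 3 — rule 4, derive Q.
Round 4 — rule 7, derive C9.
Fixed point reached. E1 is concluded only by rule 6; rule 6 needs R (never derived).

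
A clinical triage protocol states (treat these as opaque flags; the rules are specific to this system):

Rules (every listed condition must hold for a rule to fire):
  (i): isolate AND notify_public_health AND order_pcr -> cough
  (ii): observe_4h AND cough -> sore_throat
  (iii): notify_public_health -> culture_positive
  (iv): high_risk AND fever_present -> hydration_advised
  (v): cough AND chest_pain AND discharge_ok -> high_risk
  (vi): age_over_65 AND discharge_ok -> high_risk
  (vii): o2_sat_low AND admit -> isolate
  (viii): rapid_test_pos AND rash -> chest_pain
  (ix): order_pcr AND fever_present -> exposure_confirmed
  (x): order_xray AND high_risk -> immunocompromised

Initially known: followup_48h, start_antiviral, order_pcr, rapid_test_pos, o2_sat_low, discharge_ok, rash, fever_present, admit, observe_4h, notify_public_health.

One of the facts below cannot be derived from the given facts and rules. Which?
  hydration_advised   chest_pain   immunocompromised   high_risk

immunocompromised

Round 1: (iii) [notify_public_health -> culture_positive]; (vii) [o2_sat_low AND admit -> isolate]; (viii) [rapid_test_pos AND rash -> chest_pain]; (ix) [order_pcr AND fever_present -> exposure_confirmed]. Adds culture_positive, isolate, chest_pain, exposure_confirmed.
Round 2: (i) [isolate AND notify_public_health AND order_pcr -> cough]. Adds cough.
Round 3: (ii) [observe_4h AND cough -> sore_throat]; (v) [cough AND chest_pain AND discharge_ok -> high_risk]. Adds sore_throat, high_risk.
Round 4: (iv) [high_risk AND fever_present -> hydration_advised]. Adds hydration_advised.
Derived: hydration_advised (round 4), chest_pain (round 1), high_risk (round 3). immunocompromised never appears in any round.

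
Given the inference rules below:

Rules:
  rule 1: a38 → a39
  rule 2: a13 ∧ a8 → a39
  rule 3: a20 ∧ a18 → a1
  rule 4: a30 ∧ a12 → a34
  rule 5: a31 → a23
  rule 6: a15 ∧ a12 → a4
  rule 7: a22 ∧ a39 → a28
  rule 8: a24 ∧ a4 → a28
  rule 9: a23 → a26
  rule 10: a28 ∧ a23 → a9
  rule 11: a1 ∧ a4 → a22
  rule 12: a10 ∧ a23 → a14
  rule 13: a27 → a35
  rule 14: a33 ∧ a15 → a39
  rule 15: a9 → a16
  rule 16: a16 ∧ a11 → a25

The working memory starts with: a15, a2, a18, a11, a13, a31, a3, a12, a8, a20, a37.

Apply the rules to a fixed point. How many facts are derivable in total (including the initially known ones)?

Round 1: rule 2 [a13 ∧ a8 → a39]; rule 3 [a20 ∧ a18 → a1]; rule 5 [a31 → a23]; rule 6 [a15 ∧ a12 → a4]. New: a39, a1, a23, a4.
Round 2: rule 9 [a23 → a26]; rule 11 [a1 ∧ a4 → a22]. New: a26, a22.
Round 3: rule 7 [a22 ∧ a39 → a28]. New: a28.
Round 4: rule 10 [a28 ∧ a23 → a9]. New: a9.
Round 5: rule 15 [a9 → a16]. New: a16.
Round 6: rule 16 [a16 ∧ a11 → a25]. New: a25.
Closure: {a1, a11, a12, a13, a15, a16, a18, a2, a20, a22, a23, a25, a26, a28, a3, a31, a37, a39, a4, a8, a9} — 21 facts.

21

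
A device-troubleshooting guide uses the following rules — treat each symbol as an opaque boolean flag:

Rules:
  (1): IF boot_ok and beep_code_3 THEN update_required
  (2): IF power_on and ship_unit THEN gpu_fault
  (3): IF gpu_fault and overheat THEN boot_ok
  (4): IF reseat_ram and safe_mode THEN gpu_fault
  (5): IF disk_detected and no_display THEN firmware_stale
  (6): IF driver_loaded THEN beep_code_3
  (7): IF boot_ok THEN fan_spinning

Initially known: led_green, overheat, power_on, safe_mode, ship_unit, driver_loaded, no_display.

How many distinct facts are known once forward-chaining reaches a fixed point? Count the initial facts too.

12

Round 1 — (2), (6), derive gpu_fault, beep_code_3.
Round 2 — (3), derive boot_ok.
Round 3 — (1), (7), derive update_required, fan_spinning.
Closure: {beep_code_3, boot_ok, driver_loaded, fan_spinning, gpu_fault, led_green, no_display, overheat, power_on, safe_mode, ship_unit, update_required} — 12 facts.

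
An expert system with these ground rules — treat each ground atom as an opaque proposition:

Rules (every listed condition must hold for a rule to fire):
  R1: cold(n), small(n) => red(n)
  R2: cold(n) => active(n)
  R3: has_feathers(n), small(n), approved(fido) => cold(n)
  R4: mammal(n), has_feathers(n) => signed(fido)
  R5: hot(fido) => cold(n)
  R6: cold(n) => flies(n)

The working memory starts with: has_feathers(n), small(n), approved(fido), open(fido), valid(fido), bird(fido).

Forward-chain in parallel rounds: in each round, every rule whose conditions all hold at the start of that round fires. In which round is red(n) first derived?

2

Round 1: R3 [has_feathers(n), small(n), approved(fido) => cold(n)]. New: cold(n).
Round 2: R1 [cold(n), small(n) => red(n)]; R2 [cold(n) => active(n)]; R6 [cold(n) => flies(n)]. New: red(n), active(n), flies(n).
red(n) first appears in round 2.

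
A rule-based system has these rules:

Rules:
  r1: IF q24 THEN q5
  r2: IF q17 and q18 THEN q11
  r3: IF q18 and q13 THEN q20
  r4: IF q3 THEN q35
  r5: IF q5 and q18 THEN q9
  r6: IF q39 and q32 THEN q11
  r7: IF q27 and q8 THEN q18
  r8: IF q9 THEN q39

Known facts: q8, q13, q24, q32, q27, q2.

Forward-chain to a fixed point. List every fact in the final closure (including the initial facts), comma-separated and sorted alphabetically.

Round 1: r1 [IF q24 THEN q5]; r7 [IF q27 and q8 THEN q18]. Adds q5, q18.
Round 2: r3 [IF q18 and q13 THEN q20]; r5 [IF q5 and q18 THEN q9]. Adds q20, q9.
Round 3: r8 [IF q9 THEN q39]. Adds q39.
Round 4: r6 [IF q39 and q32 THEN q11]. Adds q11.

q11, q13, q18, q2, q20, q24, q27, q32, q39, q5, q8, q9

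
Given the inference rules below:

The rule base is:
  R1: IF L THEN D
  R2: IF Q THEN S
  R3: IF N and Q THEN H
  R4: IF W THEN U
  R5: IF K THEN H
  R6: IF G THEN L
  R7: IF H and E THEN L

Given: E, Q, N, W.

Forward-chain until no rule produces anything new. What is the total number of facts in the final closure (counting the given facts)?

Round 1 fires R2, R3, R4, giving S, H, U.
Round 2 fires R7, giving L.
Round 3 fires R1, giving D.
Closure: {D, E, H, L, N, Q, S, U, W} — 9 facts.

9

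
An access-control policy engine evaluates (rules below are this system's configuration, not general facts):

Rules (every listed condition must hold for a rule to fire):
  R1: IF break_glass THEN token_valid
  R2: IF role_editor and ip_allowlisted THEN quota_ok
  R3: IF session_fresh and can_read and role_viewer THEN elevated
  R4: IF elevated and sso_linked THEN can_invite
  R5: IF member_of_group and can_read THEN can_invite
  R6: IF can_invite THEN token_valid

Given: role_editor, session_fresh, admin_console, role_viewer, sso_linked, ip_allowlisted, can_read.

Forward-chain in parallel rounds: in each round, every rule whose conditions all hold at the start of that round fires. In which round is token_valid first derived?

Round 1 — R2, R3, derive quota_ok, elevated.
Round 2 — R4, derive can_invite.
Round 3 — R6, derive token_valid.
token_valid first appears in round 3.

3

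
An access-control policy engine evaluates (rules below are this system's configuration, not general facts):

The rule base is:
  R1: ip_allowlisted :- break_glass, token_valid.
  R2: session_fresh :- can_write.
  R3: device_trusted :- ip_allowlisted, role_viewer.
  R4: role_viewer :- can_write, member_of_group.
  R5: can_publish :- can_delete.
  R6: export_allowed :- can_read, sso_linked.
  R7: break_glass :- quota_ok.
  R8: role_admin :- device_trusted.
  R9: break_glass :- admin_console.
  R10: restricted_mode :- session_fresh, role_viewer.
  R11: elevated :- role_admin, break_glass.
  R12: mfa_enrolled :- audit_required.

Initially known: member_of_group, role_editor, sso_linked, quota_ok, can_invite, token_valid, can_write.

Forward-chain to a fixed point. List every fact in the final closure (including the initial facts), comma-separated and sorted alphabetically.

Round 1 — R2, R4, R7, derive session_fresh, role_viewer, break_glass.
Round 2 — R1, R10, derive ip_allowlisted, restricted_mode.
Round 3 — R3, derive device_trusted.
Round 4 — R8, derive role_admin.
Round 5 — R11, derive elevated.

break_glass, can_invite, can_write, device_trusted, elevated, ip_allowlisted, member_of_group, quota_ok, restricted_mode, role_admin, role_editor, role_viewer, session_fresh, sso_linked, token_valid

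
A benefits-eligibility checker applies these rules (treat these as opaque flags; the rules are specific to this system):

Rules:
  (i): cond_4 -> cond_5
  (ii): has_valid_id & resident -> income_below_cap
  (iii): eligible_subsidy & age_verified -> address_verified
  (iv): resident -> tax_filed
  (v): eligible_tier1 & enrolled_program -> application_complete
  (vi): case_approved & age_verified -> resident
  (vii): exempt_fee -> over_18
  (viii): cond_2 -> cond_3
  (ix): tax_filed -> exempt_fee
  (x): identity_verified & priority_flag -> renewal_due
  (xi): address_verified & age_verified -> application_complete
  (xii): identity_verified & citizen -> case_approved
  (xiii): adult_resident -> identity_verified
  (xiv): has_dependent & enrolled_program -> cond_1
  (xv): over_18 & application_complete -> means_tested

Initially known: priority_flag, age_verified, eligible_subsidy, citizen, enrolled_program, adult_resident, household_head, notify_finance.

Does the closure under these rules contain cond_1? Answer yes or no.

no

Round 1: (iii) [eligible_subsidy & age_verified -> address_verified]; (xiii) [adult_resident -> identity_verified]. Adds address_verified, identity_verified.
Round 2: (x) [identity_verified & priority_flag -> renewal_due]; (xi) [address_verified & age_verified -> application_complete]; (xii) [identity_verified & citizen -> case_approved]. Adds renewal_due, application_complete, case_approved.
Round 3: (vi) [case_approved & age_verified -> resident]. Adds resident.
Round 4: (iv) [resident -> tax_filed]. Adds tax_filed.
Round 5: (ix) [tax_filed -> exempt_fee]. Adds exempt_fee.
Round 6: (vii) [exempt_fee -> over_18]. Adds over_18.
Round 7: (xv) [over_18 & application_complete -> means_tested]. Adds means_tested.
Fixed point reached. cond_1 is concluded only by (xiv); (xiv) needs has_dependent (never derived).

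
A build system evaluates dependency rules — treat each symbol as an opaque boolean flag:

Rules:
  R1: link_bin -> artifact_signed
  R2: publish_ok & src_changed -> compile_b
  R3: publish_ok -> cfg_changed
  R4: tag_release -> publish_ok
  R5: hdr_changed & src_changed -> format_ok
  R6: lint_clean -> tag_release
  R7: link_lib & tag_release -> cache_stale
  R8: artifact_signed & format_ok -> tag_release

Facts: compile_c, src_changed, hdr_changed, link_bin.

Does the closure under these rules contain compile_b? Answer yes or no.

Round 1: R1 [link_bin -> artifact_signed]; R5 [hdr_changed & src_changed -> format_ok]. Adds artifact_signed, format_ok.
Round 2: R8 [artifact_signed & format_ok -> tag_release]. Adds tag_release.
Round 3: R4 [tag_release -> publish_ok]. Adds publish_ok.
Round 4: R2 [publish_ok & src_changed -> compile_b]; R3 [publish_ok -> cfg_changed]. Adds compile_b, cfg_changed.
compile_b appears in round 4, so it is derivable.

yes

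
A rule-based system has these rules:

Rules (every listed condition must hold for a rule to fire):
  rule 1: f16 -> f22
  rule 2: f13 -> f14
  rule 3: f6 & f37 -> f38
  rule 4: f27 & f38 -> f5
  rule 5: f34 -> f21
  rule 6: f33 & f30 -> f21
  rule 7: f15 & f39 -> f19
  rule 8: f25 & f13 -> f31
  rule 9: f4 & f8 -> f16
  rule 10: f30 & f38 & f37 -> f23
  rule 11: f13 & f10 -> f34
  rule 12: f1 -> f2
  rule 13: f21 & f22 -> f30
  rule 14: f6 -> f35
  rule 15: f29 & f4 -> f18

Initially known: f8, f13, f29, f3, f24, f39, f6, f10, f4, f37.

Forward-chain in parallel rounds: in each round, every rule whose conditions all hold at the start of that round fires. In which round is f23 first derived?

4

[1] rule 2 [f13 -> f14]; rule 3 [f6 & f37 -> f38]; rule 9 [f4 & f8 -> f16]; rule 11 [f13 & f10 -> f34]; rule 14 [f6 -> f35]; rule 15 [f29 & f4 -> f18]. ⇒ new: f14, f38, f16, f34, f35, f18.
[2] rule 1 [f16 -> f22]; rule 5 [f34 -> f21]. ⇒ new: f22, f21.
[3] rule 13 [f21 & f22 -> f30]. ⇒ new: f30.
[4] rule 10 [f30 & f38 & f37 -> f23]. ⇒ new: f23.
f23 first appears in round 4.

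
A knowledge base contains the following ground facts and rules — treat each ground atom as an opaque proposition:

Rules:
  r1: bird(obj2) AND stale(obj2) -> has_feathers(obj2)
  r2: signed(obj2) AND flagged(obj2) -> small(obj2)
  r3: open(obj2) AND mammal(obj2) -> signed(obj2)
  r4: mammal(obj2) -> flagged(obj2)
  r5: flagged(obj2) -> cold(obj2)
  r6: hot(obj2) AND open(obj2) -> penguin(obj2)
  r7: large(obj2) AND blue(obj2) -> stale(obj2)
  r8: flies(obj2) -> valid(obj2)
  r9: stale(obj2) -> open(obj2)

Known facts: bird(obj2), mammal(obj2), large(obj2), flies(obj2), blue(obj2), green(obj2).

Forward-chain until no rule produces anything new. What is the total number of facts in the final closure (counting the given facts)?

Round 1: r4 [mammal(obj2) -> flagged(obj2)]; r7 [large(obj2) AND blue(obj2) -> stale(obj2)]; r8 [flies(obj2) -> valid(obj2)]. New: flagged(obj2), stale(obj2), valid(obj2).
Round 2: r1 [bird(obj2) AND stale(obj2) -> has_feathers(obj2)]; r5 [flagged(obj2) -> cold(obj2)]; r9 [stale(obj2) -> open(obj2)]. New: has_feathers(obj2), cold(obj2), open(obj2).
Round 3: r3 [open(obj2) AND mammal(obj2) -> signed(obj2)]. New: signed(obj2).
Round 4: r2 [signed(obj2) AND flagged(obj2) -> small(obj2)]. New: small(obj2).
Closure: {bird(obj2), blue(obj2), cold(obj2), flagged(obj2), flies(obj2), green(obj2), has_feathers(obj2), large(obj2), mammal(obj2), open(obj2), signed(obj2), small(obj2), stale(obj2), valid(obj2)} — 14 facts.

14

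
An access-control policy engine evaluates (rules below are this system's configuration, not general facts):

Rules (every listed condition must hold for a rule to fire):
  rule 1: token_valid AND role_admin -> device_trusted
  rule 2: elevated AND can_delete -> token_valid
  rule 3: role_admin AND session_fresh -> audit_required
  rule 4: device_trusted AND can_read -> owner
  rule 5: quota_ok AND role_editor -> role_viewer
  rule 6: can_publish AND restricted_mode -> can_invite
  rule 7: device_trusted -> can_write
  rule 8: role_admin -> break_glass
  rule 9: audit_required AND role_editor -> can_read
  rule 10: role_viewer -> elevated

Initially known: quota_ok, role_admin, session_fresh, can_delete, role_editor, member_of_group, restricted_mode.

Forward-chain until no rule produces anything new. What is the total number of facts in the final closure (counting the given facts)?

16

Round 1 fires rule 3, rule 5, rule 8, giving audit_required, role_viewer, break_glass.
Round 2 fires rule 9, rule 10, giving can_read, elevated.
Round 3 fires rule 2, giving token_valid.
Round 4 fires rule 1, giving device_trusted.
Round 5 fires rule 4, rule 7, giving owner, can_write.
Closure: {audit_required, break_glass, can_delete, can_read, can_write, device_trusted, elevated, member_of_group, owner, quota_ok, restricted_mode, role_admin, role_editor, role_viewer, session_fresh, token_valid} — 16 facts.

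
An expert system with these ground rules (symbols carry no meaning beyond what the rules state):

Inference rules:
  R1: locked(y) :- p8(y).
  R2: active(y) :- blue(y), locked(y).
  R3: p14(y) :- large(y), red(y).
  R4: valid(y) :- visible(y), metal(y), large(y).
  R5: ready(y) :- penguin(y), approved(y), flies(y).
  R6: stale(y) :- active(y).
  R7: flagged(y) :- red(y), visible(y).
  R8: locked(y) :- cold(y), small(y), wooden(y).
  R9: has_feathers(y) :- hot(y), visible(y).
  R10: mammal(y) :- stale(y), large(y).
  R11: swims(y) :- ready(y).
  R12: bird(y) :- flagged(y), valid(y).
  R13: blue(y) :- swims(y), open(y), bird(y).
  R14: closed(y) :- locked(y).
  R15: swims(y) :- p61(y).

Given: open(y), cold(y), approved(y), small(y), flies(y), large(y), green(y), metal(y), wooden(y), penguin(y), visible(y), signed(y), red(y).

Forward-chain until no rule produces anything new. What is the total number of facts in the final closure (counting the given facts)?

[1] R3 [p14(y) :- large(y), red(y).]; R4 [valid(y) :- visible(y), metal(y), large(y).]; R5 [ready(y) :- penguin(y), approved(y), flies(y).]; R7 [flagged(y) :- red(y), visible(y).]; R8 [locked(y) :- cold(y), small(y), wooden(y).]. ⇒ new: p14(y), valid(y), ready(y), flagged(y), locked(y).
[2] R11 [swims(y) :- ready(y).]; R12 [bird(y) :- flagged(y), valid(y).]; R14 [closed(y) :- locked(y).]. ⇒ new: swims(y), bird(y), closed(y).
[3] R13 [blue(y) :- swims(y), open(y), bird(y).]. ⇒ new: blue(y).
[4] R2 [active(y) :- blue(y), locked(y).]. ⇒ new: active(y).
[5] R6 [stale(y) :- active(y).]. ⇒ new: stale(y).
[6] R10 [mammal(y) :- stale(y), large(y).]. ⇒ new: mammal(y).
Closure: {active(y), approved(y), bird(y), blue(y), closed(y), cold(y), flagged(y), flies(y), green(y), large(y), locked(y), mammal(y), metal(y), open(y), p14(y), penguin(y), ready(y), red(y), signed(y), small(y), stale(y), swims(y), valid(y), visible(y), wooden(y)} — 25 facts.

25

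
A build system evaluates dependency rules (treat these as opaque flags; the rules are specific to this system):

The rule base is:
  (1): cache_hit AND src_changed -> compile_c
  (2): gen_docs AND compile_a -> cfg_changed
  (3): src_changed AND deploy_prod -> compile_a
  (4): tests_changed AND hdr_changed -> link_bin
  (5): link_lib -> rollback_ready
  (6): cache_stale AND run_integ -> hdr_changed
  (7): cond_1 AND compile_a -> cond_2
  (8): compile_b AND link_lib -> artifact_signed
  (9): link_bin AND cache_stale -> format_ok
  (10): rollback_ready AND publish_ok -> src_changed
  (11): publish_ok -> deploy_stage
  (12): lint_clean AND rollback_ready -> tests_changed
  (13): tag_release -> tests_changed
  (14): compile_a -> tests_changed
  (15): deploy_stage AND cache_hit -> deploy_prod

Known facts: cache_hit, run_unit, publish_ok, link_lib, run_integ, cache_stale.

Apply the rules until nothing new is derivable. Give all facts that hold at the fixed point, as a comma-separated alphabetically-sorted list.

Round 1: (5) [link_lib -> rollback_ready]; (6) [cache_stale AND run_integ -> hdr_changed]; (11) [publish_ok -> deploy_stage]. Adds rollback_ready, hdr_changed, deploy_stage.
Round 2: (10) [rollback_ready AND publish_ok -> src_changed]; (15) [deploy_stage AND cache_hit -> deploy_prod]. Adds src_changed, deploy_prod.
Round 3: (1) [cache_hit AND src_changed -> compile_c]; (3) [src_changed AND deploy_prod -> compile_a]. Adds compile_c, compile_a.
Round 4: (14) [compile_a -> tests_changed]. Adds tests_changed.
Round 5: (4) [tests_changed AND hdr_changed -> link_bin]. Adds link_bin.
Round 6: (9) [link_bin AND cache_stale -> format_ok]. Adds format_ok.

cache_hit, cache_stale, compile_a, compile_c, deploy_prod, deploy_stage, format_ok, hdr_changed, link_bin, link_lib, publish_ok, rollback_ready, run_integ, run_unit, src_changed, tests_changed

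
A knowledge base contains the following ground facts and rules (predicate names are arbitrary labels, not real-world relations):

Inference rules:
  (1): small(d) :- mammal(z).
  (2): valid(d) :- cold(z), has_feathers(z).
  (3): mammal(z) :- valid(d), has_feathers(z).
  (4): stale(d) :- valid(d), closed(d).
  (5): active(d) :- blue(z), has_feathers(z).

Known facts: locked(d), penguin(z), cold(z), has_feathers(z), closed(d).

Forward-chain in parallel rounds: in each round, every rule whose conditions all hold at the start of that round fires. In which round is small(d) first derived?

Round 1 — (2), derive valid(d).
Round 2 — (3), (4), derive mammal(z), stale(d).
Round 3 — (1), derive small(d).
small(d) first appears in round 3.

3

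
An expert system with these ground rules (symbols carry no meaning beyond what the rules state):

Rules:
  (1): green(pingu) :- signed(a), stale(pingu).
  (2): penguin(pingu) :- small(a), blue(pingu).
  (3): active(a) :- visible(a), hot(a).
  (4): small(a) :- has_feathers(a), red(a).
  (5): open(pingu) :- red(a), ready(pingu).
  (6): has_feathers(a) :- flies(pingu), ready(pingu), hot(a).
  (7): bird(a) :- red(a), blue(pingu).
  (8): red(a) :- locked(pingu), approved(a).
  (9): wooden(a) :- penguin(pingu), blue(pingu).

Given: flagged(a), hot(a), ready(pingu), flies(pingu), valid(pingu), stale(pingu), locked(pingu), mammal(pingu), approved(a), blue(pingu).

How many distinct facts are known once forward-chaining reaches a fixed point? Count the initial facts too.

Round 1 — (6), (8), derive has_feathers(a), red(a).
Round 2 — (4), (5), (7), derive small(a), open(pingu), bird(a).
Round 3 — (2), derive penguin(pingu).
Round 4 — (9), derive wooden(a).
Closure: {approved(a), bird(a), blue(pingu), flagged(a), flies(pingu), has_feathers(a), hot(a), locked(pingu), mammal(pingu), open(pingu), penguin(pingu), ready(pingu), red(a), small(a), stale(pingu), valid(pingu), wooden(a)} — 17 facts.

17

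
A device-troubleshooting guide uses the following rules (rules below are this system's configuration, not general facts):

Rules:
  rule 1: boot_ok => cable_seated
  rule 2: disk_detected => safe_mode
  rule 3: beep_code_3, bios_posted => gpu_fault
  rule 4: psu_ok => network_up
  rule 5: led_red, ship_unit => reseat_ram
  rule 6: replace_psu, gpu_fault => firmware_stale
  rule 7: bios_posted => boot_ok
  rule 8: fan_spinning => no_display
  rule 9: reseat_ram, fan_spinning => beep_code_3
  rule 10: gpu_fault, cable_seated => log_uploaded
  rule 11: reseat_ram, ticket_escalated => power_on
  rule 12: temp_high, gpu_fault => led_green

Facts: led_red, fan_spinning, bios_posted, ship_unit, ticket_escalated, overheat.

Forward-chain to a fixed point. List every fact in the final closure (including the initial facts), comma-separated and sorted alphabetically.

beep_code_3, bios_posted, boot_ok, cable_seated, fan_spinning, gpu_fault, led_red, log_uploaded, no_display, overheat, power_on, reseat_ram, ship_unit, ticket_escalated

Round 1: rule 5 [led_red, ship_unit => reseat_ram]; rule 7 [bios_posted => boot_ok]; rule 8 [fan_spinning => no_display]. Adds reseat_ram, boot_ok, no_display.
Round 2: rule 1 [boot_ok => cable_seated]; rule 9 [reseat_ram, fan_spinning => beep_code_3]; rule 11 [reseat_ram, ticket_escalated => power_on]. Adds cable_seated, beep_code_3, power_on.
Round 3: rule 3 [beep_code_3, bios_posted => gpu_fault]. Adds gpu_fault.
Round 4: rule 10 [gpu_fault, cable_seated => log_uploaded]. Adds log_uploaded.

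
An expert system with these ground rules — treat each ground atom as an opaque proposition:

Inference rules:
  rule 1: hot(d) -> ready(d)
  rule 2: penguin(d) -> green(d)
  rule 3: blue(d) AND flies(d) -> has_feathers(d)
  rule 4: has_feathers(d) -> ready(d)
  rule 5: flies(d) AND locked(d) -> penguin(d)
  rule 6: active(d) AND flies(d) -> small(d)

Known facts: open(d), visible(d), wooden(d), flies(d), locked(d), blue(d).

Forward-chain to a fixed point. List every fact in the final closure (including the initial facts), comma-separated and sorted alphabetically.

Round 1 fires rule 3, rule 5, giving has_feathers(d), penguin(d).
Round 2 fires rule 2, rule 4, giving green(d), ready(d).

blue(d), flies(d), green(d), has_feathers(d), locked(d), open(d), penguin(d), ready(d), visible(d), wooden(d)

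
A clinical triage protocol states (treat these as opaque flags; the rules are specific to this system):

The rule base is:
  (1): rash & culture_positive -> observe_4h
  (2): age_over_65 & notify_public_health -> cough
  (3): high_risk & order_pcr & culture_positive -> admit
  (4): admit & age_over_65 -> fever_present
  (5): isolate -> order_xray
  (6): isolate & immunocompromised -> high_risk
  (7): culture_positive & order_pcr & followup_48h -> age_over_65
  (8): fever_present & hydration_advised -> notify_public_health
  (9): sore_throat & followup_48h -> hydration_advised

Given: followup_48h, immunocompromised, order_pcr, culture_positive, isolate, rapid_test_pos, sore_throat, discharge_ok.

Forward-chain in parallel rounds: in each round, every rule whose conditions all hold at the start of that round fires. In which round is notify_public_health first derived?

Round 1: (5) [isolate -> order_xray]; (6) [isolate & immunocompromised -> high_risk]; (7) [culture_positive & order_pcr & followup_48h -> age_over_65]; (9) [sore_throat & followup_48h -> hydration_advised]. Adds order_xray, high_risk, age_over_65, hydration_advised.
Round 2: (3) [high_risk & order_pcr & culture_positive -> admit]. Adds admit.
Round 3: (4) [admit & age_over_65 -> fever_present]. Adds fever_present.
Round 4: (8) [fever_present & hydration_advised -> notify_public_health]. Adds notify_public_health.
notify_public_health first appears in round 4.

4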